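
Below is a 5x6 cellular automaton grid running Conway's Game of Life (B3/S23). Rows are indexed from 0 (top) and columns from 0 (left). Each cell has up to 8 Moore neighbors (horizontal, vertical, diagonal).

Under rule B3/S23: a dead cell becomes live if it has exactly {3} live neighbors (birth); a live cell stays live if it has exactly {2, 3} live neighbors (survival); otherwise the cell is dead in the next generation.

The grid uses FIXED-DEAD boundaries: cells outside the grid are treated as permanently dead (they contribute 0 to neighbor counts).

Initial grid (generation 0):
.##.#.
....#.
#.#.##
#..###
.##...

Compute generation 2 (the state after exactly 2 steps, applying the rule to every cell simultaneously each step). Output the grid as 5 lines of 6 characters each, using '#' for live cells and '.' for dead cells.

Answer: ...#..
..##..
.#....
#..##.
.####.

Derivation:
Simulating step by step:
Generation 0 (given above): 14 live cells
Generation 1: 10 live cells
...#..
..#.#.
.#....
#....#
.####.
Generation 2: 11 live cells
(generation 2 grid is the final answer)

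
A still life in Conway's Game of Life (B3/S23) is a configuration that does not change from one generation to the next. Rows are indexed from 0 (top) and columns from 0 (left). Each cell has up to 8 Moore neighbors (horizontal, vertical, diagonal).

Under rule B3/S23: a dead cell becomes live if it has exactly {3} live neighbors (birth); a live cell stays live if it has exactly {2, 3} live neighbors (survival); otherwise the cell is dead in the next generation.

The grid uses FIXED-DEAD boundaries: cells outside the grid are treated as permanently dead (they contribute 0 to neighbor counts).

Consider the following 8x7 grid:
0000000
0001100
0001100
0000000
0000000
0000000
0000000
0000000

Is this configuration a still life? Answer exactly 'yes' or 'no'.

Compute generation 1 and compare to generation 0 (given above):
Generation 1:
0000000
0001100
0001100
0000000
0000000
0000000
0000000
0000000
The grids are IDENTICAL -> still life.

Answer: yes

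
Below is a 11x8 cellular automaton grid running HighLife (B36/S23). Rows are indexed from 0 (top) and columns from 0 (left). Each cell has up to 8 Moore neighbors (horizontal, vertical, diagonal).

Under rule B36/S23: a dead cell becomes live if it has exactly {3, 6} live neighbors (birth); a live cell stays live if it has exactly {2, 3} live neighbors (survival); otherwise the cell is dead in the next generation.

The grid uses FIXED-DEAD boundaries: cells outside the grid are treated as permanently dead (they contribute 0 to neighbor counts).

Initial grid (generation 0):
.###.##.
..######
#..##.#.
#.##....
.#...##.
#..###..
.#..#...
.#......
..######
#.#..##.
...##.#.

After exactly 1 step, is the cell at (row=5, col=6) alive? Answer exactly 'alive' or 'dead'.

Simulating step by step:
Generation 0 (given above): 41 live cells
Generation 1: 37 live cells
.#.....#
.......#
......##
#.##..#.
##...##.
####..#.
######..
.#....#.
..###..#
.####...
...##.#.

Cell (5,6) at generation 1: 1 -> alive

Answer: alive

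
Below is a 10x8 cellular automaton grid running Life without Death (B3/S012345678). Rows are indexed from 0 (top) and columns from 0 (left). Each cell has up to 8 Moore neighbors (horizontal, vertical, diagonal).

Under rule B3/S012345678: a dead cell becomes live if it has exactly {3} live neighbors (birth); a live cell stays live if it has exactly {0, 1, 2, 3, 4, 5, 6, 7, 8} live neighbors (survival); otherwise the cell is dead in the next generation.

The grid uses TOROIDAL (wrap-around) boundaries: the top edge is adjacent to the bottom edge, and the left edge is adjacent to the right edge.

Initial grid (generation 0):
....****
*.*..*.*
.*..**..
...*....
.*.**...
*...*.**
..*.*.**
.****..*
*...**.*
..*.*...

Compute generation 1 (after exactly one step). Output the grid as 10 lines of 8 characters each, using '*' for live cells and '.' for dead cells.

Simulating step by step:
Generation 0 (given above): 34 live cells
Generation 1: 51 live cells
(generation 1 grid is the final answer)

Answer: **..****
****.*.*
*******.
...*.*..
******.*
***.*.**
..*.*.**
.****..*
*...****
*.*.*...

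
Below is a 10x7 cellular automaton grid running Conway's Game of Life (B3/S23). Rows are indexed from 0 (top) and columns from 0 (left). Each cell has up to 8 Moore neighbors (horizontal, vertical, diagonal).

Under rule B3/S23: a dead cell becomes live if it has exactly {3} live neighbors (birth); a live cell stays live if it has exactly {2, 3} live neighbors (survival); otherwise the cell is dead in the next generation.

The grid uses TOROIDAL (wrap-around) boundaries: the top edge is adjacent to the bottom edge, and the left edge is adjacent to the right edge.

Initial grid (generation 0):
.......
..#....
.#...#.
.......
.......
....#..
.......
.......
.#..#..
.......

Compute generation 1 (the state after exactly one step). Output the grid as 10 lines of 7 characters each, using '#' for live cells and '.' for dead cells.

Simulating step by step:
Generation 0 (given above): 6 live cells
Generation 1: 0 live cells
(generation 1 grid is the final answer)

Answer: .......
.......
.......
.......
.......
.......
.......
.......
.......
.......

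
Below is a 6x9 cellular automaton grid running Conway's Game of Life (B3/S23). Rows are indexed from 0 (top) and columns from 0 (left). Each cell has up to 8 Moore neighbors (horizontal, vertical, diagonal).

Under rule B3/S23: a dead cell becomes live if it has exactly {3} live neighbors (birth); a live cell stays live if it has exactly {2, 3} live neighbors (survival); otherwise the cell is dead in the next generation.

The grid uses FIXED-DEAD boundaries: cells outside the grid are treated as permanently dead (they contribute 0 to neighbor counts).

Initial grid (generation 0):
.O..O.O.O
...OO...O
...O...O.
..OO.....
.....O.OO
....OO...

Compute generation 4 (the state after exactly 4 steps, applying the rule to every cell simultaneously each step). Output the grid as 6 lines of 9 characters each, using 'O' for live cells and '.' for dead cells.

Answer: .........
.....O...
..O.OOO..
.OO....O.
..O.O..O.
.........

Derivation:
Simulating step by step:
Generation 0 (given above): 16 live cells
Generation 1: 21 live cells
...OOO.O.
..OOOO..O
.........
..OOO.OOO
...O.OO..
....OOO..
Generation 2: 16 live cells
..O..OO..
..O..OO..
......O.O
..OOO.OO.
..O......
....O.O..
Generation 3: 13 live cells
.....OO..
.........
..O.O....
..OO.OOO.
..O.O.OO.
.........
Generation 4: 11 live cells
(generation 4 grid is the final answer)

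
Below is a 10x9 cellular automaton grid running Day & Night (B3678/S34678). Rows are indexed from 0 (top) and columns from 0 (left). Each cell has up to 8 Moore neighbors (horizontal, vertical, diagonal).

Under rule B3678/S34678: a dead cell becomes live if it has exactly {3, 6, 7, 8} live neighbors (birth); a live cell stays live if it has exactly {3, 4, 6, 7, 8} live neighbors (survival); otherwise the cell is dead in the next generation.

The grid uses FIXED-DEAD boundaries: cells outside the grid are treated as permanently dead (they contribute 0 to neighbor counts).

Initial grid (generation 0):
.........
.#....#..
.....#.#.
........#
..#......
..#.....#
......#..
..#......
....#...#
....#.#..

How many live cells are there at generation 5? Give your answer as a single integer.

Answer: 0

Derivation:
Simulating step by step:
Generation 0 (given above): 14 live cells
Generation 1: 4 live cells
.........
.........
......#..
.........
.........
.........
.........
.........
...#.#...
.....#...
Generation 2: 2 live cells
.........
.........
.........
.........
.........
.........
.........
.........
....#....
....#....
Generation 3: 0 live cells
.........
.........
.........
.........
.........
.........
.........
.........
.........
.........
Generation 4: 0 live cells
.........
.........
.........
.........
.........
.........
.........
.........
.........
.........
Generation 5: 0 live cells
.........
.........
.........
.........
.........
.........
.........
.........
.........
.........
Population at generation 5: 0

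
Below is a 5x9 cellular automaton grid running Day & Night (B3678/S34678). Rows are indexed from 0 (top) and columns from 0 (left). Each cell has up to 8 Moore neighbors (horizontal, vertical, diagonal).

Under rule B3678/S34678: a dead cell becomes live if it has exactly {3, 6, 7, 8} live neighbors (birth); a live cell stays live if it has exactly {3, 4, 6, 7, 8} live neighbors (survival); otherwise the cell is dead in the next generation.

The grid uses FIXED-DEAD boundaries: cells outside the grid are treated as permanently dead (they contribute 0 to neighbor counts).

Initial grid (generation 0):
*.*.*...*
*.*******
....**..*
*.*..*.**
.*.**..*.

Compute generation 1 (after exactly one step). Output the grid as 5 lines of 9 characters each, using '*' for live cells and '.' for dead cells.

Answer: ....*.*..
......***
..*...***
.*...*.**
..*...*.*

Derivation:
Simulating step by step:
Generation 0 (given above): 24 live cells
Generation 1: 16 live cells
(generation 1 grid is the final answer)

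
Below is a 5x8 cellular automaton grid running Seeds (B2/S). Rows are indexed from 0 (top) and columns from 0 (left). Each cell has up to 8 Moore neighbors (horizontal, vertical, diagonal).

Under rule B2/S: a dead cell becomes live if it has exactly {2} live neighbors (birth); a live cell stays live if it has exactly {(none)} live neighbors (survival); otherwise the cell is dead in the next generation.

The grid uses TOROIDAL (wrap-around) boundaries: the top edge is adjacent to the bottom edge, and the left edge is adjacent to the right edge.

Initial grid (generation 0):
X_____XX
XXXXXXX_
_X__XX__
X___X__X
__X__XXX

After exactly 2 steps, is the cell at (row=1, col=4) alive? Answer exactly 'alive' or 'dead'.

Simulating step by step:
Generation 0 (given above): 20 live cells
Generation 1: 3 live cells
________
________
________
__X_____
___XX___
Generation 2: 4 live cells
___XX___
________
________
____X___
__X_____

Cell (1,4) at generation 2: 0 -> dead

Answer: dead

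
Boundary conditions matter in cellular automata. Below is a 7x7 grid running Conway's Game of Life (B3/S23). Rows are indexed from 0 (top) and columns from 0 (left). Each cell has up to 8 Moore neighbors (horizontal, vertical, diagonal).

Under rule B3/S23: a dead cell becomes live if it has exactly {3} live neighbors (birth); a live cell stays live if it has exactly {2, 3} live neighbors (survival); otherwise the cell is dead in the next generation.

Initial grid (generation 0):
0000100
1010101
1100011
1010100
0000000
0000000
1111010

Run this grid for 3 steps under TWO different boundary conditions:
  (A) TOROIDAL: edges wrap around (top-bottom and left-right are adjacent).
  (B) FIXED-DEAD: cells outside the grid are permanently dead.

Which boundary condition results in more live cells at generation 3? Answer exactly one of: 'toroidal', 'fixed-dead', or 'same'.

Under TOROIDAL boundary, generation 3:
0000010
0000001
0000110
0000000
0000000
1110000
0000000
Population = 7

Under FIXED-DEAD boundary, generation 3:
0010000
0111101
1010001
1100010
1100000
1000000
0110000
Population = 17

Comparison: toroidal=7, fixed-dead=17 -> fixed-dead

Answer: fixed-dead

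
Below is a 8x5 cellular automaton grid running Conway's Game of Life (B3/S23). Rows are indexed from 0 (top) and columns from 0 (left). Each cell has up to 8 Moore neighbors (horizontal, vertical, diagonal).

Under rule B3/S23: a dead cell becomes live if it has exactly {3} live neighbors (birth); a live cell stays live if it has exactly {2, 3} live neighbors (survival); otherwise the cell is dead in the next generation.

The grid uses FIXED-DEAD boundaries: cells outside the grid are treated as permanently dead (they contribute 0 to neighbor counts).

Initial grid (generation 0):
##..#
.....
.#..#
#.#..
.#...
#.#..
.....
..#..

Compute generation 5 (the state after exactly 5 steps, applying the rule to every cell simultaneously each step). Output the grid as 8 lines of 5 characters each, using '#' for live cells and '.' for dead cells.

Simulating step by step:
Generation 0 (given above): 11 live cells
Generation 1: 9 live cells
.....
##...
.#...
#.#..
#.#..
.#...
.#...
.....
Generation 2: 10 live cells
.....
##...
..#..
#.#..
#.#..
###..
.....
.....
Generation 3: 11 live cells
.....
.#...
#.#..
..##.
#.##.
#.#..
.#...
.....
Generation 4: 7 live cells
.....
.#...
..##.
.....
.....
#.##.
.#...
.....
Generation 5: 6 live cells
(generation 5 grid is the final answer)

Answer: .....
..#..
..#..
.....
.....
.##..
.##..
.....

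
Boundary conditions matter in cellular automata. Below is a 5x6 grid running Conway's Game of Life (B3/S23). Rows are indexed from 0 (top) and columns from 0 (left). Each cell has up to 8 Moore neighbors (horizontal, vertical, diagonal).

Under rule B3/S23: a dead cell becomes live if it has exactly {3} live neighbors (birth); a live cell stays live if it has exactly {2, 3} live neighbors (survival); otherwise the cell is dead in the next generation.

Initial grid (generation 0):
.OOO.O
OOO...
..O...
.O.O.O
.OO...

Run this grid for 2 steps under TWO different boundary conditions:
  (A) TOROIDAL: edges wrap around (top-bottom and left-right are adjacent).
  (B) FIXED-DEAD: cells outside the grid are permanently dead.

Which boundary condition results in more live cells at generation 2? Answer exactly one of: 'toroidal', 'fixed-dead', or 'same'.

Answer: fixed-dead

Derivation:
Under TOROIDAL boundary, generation 2:
......
......
OOO...
..O...
..O...
Population = 5

Under FIXED-DEAD boundary, generation 2:
......
OO....
OOO...
OO.O..
.OO...
Population = 10

Comparison: toroidal=5, fixed-dead=10 -> fixed-dead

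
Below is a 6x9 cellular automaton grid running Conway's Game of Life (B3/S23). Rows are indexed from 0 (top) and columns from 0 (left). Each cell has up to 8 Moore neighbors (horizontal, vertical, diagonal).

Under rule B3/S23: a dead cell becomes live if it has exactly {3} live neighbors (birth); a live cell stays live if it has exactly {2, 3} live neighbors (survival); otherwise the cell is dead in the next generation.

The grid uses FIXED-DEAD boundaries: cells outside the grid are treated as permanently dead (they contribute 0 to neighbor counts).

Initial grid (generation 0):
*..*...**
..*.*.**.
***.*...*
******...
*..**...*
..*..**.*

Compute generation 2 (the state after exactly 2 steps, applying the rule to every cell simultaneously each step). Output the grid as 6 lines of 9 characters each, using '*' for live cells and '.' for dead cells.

Simulating step by step:
Generation 0 (given above): 27 live cells
Generation 1: 20 live cells
...*..***
*.*.***..
*.....**.
.....*...
*.....**.
...***.*.
Generation 2: 16 live cells
(generation 2 grid is the final answer)

Answer: ...**.**.
.*.**...*
.*..*..*.
.....*...
.......*.
....**.*.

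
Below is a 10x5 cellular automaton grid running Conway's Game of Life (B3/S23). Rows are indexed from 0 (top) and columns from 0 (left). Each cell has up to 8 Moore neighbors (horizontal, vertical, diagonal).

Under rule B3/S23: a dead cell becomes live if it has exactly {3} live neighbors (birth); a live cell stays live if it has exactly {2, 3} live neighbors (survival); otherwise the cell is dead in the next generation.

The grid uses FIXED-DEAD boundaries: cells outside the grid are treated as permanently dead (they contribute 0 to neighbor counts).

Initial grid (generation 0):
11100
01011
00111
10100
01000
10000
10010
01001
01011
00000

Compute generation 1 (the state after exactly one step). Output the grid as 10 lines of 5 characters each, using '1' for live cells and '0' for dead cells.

Answer: 11110
10001
00001
00100
11000
11000
11000
11001
00111
00000

Derivation:
Simulating step by step:
Generation 0 (given above): 20 live cells
Generation 1: 20 live cells
(generation 1 grid is the final answer)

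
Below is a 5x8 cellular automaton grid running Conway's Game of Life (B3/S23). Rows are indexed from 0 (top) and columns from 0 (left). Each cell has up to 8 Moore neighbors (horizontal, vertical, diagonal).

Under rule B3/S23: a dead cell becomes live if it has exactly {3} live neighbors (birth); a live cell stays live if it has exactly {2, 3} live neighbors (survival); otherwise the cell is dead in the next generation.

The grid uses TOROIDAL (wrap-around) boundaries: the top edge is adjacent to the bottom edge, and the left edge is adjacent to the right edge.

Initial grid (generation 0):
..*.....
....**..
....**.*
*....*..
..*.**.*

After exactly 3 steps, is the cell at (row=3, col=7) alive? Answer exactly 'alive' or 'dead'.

Simulating step by step:
Generation 0 (given above): 12 live cells
Generation 1: 13 live cells
......*.
...****.
........
*..*...*
.*.****.
Generation 2: 21 live cells
..*....*
....***.
...*.***
*.**.***
*.*****.
Generation 3: 10 live cells
.**....*
...**...
*.**....
*.......
*.......

Cell (3,7) at generation 3: 0 -> dead

Answer: dead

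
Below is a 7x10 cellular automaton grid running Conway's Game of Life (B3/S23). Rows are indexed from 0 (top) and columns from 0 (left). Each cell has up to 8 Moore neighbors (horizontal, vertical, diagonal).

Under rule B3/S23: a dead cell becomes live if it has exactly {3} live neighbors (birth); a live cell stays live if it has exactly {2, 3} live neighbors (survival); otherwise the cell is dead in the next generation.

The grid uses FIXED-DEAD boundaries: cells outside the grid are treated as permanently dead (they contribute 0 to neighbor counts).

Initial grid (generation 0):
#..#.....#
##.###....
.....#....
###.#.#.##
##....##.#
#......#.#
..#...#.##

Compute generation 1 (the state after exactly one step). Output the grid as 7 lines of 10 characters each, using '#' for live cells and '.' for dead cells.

Simulating step by step:
Generation 0 (given above): 28 live cells
Generation 1: 24 live cells
(generation 1 grid is the final answer)

Answer: ####......
####.#....
......#...
#.#...#.##
..#..##..#
#........#
.......###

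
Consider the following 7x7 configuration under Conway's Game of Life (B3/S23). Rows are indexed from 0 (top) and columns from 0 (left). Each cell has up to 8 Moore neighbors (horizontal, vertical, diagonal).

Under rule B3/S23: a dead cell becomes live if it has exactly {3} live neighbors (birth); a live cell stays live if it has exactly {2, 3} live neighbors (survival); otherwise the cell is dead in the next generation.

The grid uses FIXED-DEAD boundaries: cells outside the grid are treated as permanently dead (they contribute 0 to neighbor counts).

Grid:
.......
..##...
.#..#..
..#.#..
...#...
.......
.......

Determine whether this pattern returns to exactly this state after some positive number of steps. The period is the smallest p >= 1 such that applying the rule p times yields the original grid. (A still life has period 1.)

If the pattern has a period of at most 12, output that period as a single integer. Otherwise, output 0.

Answer: 1

Derivation:
Simulating and comparing each generation to the original:
Gen 0 (original, given above): 7 live cells
Gen 1: 7 live cells, MATCHES original -> period = 1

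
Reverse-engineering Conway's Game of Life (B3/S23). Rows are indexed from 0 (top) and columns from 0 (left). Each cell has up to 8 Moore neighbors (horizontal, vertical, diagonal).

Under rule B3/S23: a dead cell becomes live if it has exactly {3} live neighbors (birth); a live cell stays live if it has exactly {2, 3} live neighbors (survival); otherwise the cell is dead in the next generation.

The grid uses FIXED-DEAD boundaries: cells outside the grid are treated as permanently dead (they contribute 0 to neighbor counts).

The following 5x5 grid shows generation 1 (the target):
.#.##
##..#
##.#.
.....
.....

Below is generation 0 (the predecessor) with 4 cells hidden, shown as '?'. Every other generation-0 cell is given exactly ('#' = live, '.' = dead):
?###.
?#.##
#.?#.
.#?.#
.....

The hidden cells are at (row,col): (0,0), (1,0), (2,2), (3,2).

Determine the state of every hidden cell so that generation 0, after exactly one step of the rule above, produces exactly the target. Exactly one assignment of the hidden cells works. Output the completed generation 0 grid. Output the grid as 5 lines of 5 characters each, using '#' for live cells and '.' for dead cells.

Answer: .###.
.#.##
#..#.
.#..#
.....

Derivation:
Hidden generation-0 cells (in order): (0,0), (1,0), (2,2), (3,2).
A hidden cell only influences target cells in its own 3x3 neighborhood. Try each of the 2^4 = 16 assignments, step the completed generation 0 forward once under B3/S23, and compare with the target:
  (0,0)=. (1,0)=. (2,2)=. (3,2)=. -> step reproduces the target at every cell -> ACCEPT
  (0,0)=. (1,0)=. (2,2)=. (3,2)=# -> step gives (2,1)='.' but target has '#' -> reject
  (0,0)=. (1,0)=. (2,2)=# (3,2)=. -> step gives (1,1)='.' but target has '#' -> reject
  (0,0)=. (1,0)=. (2,2)=# (3,2)=# -> step gives (1,1)='.' but target has '#' -> reject
  (0,0)=. (1,0)=# (2,2)=. (3,2)=. -> step gives (0,0)='#' but target has '.' -> reject
  (0,0)=. (1,0)=# (2,2)=. (3,2)=# -> step gives (0,0)='#' but target has '.' -> reject
  (0,0)=. (1,0)=# (2,2)=# (3,2)=. -> step gives (0,0)='#' but target has '.' -> reject
  (0,0)=. (1,0)=# (2,2)=# (3,2)=# -> step gives (0,0)='#' but target has '.' -> reject
  (0,0)=# (1,0)=. (2,2)=. (3,2)=. -> step gives (0,0)='#' but target has '.' -> reject
  (0,0)=# (1,0)=. (2,2)=. (3,2)=# -> step gives (0,0)='#' but target has '.' -> reject
  (0,0)=# (1,0)=. (2,2)=# (3,2)=. -> step gives (0,0)='#' but target has '.' -> reject
  (0,0)=# (1,0)=. (2,2)=# (3,2)=# -> step gives (0,0)='#' but target has '.' -> reject
  (0,0)=# (1,0)=# (2,2)=. (3,2)=. -> step gives (0,0)='#' but target has '.' -> reject
  (0,0)=# (1,0)=# (2,2)=. (3,2)=# -> step gives (0,0)='#' but target has '.' -> reject
  (0,0)=# (1,0)=# (2,2)=# (3,2)=. -> step gives (0,0)='#' but target has '.' -> reject
  (0,0)=# (1,0)=# (2,2)=# (3,2)=# -> step gives (0,0)='#' but target has '.' -> reject
Unique solution: (0,0)=dead, (1,0)=dead, (2,2)=dead, (3,2)=dead.
Check: live-neighbor counts of every cell in the completed generation 0:
22433
33643
23434
21221
11111
Applying B3/S23 to generation 0 with these counts gives:
.#.##
##..#
##.#.
.....
.....
which matches the target exactly.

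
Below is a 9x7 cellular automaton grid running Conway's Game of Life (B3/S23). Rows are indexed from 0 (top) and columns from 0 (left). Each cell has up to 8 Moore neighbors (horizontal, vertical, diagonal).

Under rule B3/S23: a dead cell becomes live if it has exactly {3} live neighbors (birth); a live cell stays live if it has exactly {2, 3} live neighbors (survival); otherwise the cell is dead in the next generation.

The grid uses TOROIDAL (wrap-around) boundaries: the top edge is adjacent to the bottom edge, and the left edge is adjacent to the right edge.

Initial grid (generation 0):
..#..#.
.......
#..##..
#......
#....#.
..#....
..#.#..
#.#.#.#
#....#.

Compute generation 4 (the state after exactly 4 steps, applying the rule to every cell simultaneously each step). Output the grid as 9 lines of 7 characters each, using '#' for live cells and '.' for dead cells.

Answer: #......
.......
.#.....
.##....
..#.#..
..#..#.
...#.#.
#...###
#......

Derivation:
Simulating step by step:
Generation 0 (given above): 17 live cells
Generation 1: 19 live cells
......#
...##..
.......
##..#..
.#....#
.#.#...
..#..#.
#...#.#
#..###.
Generation 2: 20 live cells
......#
.......
...##..
##.....
.#.....
##.....
#######
##.....
#..##..
Generation 3: 13 live cells
.......
.......
.......
###....
..#....
...###.
...###.
.......
##....#
Generation 4: 15 live cells
(generation 4 grid is the final answer)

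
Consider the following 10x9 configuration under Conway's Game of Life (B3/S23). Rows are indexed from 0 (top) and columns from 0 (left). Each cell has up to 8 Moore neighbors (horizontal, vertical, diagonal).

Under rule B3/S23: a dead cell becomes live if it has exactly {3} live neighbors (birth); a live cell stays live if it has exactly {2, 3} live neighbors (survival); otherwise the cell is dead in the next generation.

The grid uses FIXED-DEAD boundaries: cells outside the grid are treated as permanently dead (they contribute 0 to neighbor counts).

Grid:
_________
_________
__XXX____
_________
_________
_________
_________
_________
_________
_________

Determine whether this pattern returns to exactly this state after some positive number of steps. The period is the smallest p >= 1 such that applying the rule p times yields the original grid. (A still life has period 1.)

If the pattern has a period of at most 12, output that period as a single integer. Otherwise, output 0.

Answer: 2

Derivation:
Simulating and comparing each generation to the original:
Gen 0 (original, given above): 3 live cells
Gen 1: 3 live cells, differs from original
Gen 2: 3 live cells, MATCHES original -> period = 2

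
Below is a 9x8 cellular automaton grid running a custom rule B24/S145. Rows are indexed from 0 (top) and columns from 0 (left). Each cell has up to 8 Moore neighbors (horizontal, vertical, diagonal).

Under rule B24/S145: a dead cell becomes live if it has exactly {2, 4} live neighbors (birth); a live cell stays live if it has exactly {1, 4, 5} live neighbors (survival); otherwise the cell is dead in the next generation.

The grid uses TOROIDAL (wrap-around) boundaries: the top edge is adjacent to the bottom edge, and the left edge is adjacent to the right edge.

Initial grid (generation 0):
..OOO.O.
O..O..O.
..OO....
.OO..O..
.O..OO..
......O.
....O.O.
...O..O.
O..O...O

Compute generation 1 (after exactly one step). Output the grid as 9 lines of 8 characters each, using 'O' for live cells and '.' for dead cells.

Simulating step by step:
Generation 0 (given above): 23 live cells
Generation 1: 30 live cells
(generation 1 grid is the final answer)

Answer: ...O....
...OO.O.
OOO..OOO
O.OOO.O.
O..O....
...O...O
...OOO..
O.O....O
OOOOO...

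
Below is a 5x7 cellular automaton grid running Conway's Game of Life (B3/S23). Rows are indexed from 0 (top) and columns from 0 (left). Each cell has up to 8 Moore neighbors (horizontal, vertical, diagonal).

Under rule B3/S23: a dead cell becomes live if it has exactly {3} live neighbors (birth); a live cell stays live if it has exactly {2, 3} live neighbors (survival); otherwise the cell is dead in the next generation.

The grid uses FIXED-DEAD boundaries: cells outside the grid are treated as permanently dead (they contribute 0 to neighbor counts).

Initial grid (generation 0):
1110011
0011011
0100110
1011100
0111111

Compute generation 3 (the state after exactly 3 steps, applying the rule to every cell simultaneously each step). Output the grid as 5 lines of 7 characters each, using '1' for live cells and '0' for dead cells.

Answer: 0111110
1001010
0010011
1100000
0000000

Derivation:
Simulating step by step:
Generation 0 (given above): 22 live cells
Generation 1: 14 live cells
0111111
1001000
0100001
1000001
0100010
Generation 2: 14 live cells
0111110
1001001
1100000
1100011
0000000
Generation 3: 13 live cells
(generation 3 grid is the final answer)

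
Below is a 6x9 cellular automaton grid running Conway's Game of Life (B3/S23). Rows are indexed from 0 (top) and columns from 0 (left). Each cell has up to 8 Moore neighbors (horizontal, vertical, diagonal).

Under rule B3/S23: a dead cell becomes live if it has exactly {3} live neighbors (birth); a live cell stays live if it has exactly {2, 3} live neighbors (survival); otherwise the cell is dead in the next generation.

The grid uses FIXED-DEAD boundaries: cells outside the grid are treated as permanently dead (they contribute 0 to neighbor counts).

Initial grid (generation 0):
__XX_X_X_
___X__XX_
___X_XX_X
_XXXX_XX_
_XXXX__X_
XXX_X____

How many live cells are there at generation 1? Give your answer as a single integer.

Answer: 13

Derivation:
Simulating step by step:
Generation 0 (given above): 26 live cells
Generation 1: 13 live cells
__XXX__X_
___X____X
________X
_X______X
______XX_
X___X____
Population at generation 1: 13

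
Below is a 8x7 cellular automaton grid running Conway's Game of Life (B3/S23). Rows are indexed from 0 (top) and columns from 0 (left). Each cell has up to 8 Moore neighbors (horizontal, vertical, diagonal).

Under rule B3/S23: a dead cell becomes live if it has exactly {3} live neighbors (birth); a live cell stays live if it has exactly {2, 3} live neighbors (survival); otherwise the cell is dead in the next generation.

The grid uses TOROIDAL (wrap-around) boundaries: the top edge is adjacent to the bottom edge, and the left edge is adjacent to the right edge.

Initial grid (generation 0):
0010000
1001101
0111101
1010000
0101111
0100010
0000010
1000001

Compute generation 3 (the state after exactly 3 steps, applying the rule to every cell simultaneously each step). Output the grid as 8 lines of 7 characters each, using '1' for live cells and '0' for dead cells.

Simulating step by step:
Generation 0 (given above): 22 live cells
Generation 1: 18 live cells
0101010
1000101
0000101
0000000
0101111
1010000
1000010
0000001
Generation 2: 27 live cells
0000110
1001101
1000001
1001001
1111111
1011000
1100000
1000111
Generation 3: 16 live cells
(generation 3 grid is the final answer)

Answer: 0000000
1001100
0101100
0001000
0000010
0000010
0011110
1100100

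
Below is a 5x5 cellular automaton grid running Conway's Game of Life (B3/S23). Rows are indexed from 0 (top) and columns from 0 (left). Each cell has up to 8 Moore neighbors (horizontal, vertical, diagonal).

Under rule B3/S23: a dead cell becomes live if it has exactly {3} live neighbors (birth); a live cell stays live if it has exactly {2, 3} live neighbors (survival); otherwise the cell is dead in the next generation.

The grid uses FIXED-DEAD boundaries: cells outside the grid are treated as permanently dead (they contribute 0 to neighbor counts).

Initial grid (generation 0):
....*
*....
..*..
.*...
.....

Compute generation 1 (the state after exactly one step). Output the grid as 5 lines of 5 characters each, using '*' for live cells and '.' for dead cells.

Answer: .....
.....
.*...
.....
.....

Derivation:
Simulating step by step:
Generation 0 (given above): 4 live cells
Generation 1: 1 live cells
(generation 1 grid is the final answer)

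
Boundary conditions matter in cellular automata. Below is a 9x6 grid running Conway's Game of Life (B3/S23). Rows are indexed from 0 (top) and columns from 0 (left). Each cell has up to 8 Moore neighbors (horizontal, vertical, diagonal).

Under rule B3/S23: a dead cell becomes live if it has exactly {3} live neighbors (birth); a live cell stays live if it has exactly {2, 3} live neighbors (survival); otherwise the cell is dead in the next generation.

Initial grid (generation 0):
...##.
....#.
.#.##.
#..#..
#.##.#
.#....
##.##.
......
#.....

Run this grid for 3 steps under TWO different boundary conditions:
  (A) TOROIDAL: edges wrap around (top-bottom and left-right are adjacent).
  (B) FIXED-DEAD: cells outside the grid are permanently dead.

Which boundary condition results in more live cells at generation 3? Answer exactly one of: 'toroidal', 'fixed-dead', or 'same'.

Under TOROIDAL boundary, generation 3:
...###
......
..###.
......
##.##.
.##...
...###
......
...#.#
Population = 17

Under FIXED-DEAD boundary, generation 3:
...##.
.#...#
.####.
.#..#.
......
#.#...
#.....
......
......
Population = 13

Comparison: toroidal=17, fixed-dead=13 -> toroidal

Answer: toroidal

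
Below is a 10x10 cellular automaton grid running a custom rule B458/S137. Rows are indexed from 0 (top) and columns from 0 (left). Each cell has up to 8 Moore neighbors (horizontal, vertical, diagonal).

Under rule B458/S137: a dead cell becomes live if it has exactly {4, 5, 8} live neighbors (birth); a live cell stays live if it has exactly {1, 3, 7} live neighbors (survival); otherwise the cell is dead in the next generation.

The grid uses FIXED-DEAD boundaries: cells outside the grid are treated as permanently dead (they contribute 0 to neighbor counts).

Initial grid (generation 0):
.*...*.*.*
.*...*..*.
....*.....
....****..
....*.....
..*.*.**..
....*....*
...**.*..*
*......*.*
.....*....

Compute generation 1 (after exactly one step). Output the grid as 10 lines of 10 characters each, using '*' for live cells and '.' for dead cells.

Simulating step by step:
Generation 0 (given above): 27 live cells
Generation 1: 26 live cells
(generation 1 grid is the final answer)

Answer: .*...*.*.*
.*........
....***...
....*..*..
...**.**..
...*.***..
...***...*
......*.*.
.......*.*
..........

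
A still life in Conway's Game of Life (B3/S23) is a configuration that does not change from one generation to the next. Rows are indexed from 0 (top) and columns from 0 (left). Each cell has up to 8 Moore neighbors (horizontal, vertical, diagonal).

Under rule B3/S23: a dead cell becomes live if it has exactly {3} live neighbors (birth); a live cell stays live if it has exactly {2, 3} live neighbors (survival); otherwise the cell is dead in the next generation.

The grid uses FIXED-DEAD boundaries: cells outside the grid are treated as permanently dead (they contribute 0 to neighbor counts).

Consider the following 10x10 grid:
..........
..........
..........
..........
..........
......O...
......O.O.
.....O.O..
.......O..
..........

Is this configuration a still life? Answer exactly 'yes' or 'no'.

Compute generation 1 and compare to generation 0 (given above):
Generation 1:
..........
..........
..........
..........
..........
.......O..
.....OO...
.......OO.
......O...
..........
Cell (5,6) differs: gen0=1 vs gen1=0 -> NOT a still life.

Answer: no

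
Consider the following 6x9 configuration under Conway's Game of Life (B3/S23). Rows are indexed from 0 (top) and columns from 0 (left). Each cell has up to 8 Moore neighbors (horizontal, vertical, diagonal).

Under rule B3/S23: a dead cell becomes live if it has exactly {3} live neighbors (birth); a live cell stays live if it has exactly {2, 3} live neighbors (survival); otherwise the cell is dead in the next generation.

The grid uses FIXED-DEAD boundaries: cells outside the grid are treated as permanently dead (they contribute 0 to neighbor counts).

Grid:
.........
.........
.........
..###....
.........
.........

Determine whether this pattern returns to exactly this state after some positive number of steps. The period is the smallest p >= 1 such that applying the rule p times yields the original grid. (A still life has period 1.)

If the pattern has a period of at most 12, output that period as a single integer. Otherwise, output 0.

Answer: 2

Derivation:
Simulating and comparing each generation to the original:
Gen 0 (original, given above): 3 live cells
Gen 1: 3 live cells, differs from original
Gen 2: 3 live cells, MATCHES original -> period = 2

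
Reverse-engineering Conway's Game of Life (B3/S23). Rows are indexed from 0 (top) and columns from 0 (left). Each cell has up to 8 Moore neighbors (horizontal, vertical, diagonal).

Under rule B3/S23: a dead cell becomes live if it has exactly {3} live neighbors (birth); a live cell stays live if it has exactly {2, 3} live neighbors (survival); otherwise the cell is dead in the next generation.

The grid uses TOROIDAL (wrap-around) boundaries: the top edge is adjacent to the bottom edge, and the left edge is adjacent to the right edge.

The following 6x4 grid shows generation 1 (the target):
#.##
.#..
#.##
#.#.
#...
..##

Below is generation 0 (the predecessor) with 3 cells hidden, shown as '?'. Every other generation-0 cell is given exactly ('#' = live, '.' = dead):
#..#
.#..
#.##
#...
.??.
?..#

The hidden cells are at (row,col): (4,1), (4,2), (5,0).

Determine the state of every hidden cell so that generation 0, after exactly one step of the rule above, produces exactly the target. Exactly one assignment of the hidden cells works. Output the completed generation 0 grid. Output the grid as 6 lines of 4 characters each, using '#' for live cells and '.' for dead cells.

Hidden generation-0 cells (in order): (4,1), (4,2), (5,0).
A hidden cell only influences target cells in its own 3x3 neighborhood. Try each of the 2^3 = 8 assignments, step the completed generation 0 forward once under B3/S23, and compare with the target:
  (4,1)=. (4,2)=. (5,0)=. -> step gives (3,1)='#' but target has '.' -> reject
  (4,1)=. (4,2)=. (5,0)=# -> step gives (0,0)='.' but target has '#' -> reject
  (4,1)=. (4,2)=# (5,0)=. -> step gives (4,0)='.' but target has '#' -> reject
  (4,1)=. (4,2)=# (5,0)=# -> step gives (0,0)='.' but target has '#' -> reject
  (4,1)=# (4,2)=. (5,0)=. -> step reproduces the target at every cell -> ACCEPT
  (4,1)=# (4,2)=. (5,0)=# -> step gives (0,0)='.' but target has '#' -> reject
  (4,1)=# (4,2)=# (5,0)=. -> step gives (3,2)='.' but target has '#' -> reject
  (4,1)=# (4,2)=# (5,0)=# -> step gives (0,0)='.' but target has '#' -> reject
Unique solution: (4,1)=live, (4,2)=dead, (5,0)=dead.
Check: live-neighbor counts of every cell in the completed generation 0:
3232
5345
3423
3434
3122
4232
Applying B3/S23 to generation 0 with these counts gives:
#.##
.#..
#.##
#.#.
#...
..##
which matches the target exactly.

Answer: #..#
.#..
#.##
#...
.#..
...#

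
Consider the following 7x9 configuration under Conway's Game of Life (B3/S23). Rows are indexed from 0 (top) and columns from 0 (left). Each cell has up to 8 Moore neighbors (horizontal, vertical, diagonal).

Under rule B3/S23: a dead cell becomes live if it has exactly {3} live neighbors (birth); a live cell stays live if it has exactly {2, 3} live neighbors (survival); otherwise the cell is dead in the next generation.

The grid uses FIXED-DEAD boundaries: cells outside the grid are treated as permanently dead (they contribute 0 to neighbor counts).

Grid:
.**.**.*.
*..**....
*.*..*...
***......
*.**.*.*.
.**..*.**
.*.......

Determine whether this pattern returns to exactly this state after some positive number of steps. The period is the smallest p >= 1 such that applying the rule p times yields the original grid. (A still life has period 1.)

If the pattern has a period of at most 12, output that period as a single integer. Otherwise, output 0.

Answer: 0

Derivation:
Simulating and comparing each generation to the original:
Gen 0 (original, given above): 25 live cells
Gen 1: 24 live cells, differs from original
Gen 2: 21 live cells, differs from original
Gen 3: 22 live cells, differs from original
Gen 4: 27 live cells, differs from original
Gen 5: 28 live cells, differs from original
Gen 6: 29 live cells, differs from original
Gen 7: 29 live cells, differs from original
Gen 8: 23 live cells, differs from original
Gen 9: 21 live cells, differs from original
Gen 10: 22 live cells, differs from original
Gen 11: 20 live cells, differs from original
Gen 12: 16 live cells, differs from original
No period found within 12 steps.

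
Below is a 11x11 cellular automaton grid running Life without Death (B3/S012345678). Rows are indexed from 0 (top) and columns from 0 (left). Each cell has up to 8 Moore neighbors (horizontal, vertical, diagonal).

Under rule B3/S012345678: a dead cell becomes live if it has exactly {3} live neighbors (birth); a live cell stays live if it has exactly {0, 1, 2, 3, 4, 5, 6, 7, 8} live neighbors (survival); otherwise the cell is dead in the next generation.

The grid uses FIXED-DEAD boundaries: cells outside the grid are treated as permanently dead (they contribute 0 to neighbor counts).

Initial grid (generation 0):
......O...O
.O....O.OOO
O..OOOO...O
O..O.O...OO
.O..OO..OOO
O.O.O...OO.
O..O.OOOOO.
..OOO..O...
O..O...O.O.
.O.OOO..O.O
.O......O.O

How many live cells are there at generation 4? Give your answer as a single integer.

Answer: 85

Derivation:
Simulating step by step:
Generation 0 (given above): 53 live cells
Generation 1: 74 live cells
......OO..O
.O..O.O.OOO
OOOOOOOOO.O
OOOO.O..OOO
OOO.OO..OOO
O.O.O...OO.
O..O.OOOOO.
.OOOOO.O.O.
OO.O.OOO.O.
OO.OOO.OO.O
.OO.O...O.O
Generation 2: 84 live cells
.....OOOO.O
OO..O.O.OOO
OOOOOOOOO.O
OOOO.O..OOO
OOO.OO.OOOO
O.O.O...OO.
O..O.OOOOOO
.OOOOO.O.OO
OO.O.OOO.OO
OO.OOO.OO.O
OOO.OO.OO.O
Generation 3: 85 live cells
.....OOOO.O
OO..O.O.OOO
OOOOOOOOO.O
OOOO.O..OOO
OOO.OOOOOOO
O.O.O...OO.
O..O.OOOOOO
.OOOOO.O.OO
OO.O.OOO.OO
OO.OOO.OO.O
OOO.OO.OO.O
Generation 4: 85 live cells
.....OOOO.O
OO..O.O.OOO
OOOOOOOOO.O
OOOO.O..OOO
OOO.OOOOOOO
O.O.O...OO.
O..O.OOOOOO
.OOOOO.O.OO
OO.O.OOO.OO
OO.OOO.OO.O
OOO.OO.OO.O
Population at generation 4: 85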